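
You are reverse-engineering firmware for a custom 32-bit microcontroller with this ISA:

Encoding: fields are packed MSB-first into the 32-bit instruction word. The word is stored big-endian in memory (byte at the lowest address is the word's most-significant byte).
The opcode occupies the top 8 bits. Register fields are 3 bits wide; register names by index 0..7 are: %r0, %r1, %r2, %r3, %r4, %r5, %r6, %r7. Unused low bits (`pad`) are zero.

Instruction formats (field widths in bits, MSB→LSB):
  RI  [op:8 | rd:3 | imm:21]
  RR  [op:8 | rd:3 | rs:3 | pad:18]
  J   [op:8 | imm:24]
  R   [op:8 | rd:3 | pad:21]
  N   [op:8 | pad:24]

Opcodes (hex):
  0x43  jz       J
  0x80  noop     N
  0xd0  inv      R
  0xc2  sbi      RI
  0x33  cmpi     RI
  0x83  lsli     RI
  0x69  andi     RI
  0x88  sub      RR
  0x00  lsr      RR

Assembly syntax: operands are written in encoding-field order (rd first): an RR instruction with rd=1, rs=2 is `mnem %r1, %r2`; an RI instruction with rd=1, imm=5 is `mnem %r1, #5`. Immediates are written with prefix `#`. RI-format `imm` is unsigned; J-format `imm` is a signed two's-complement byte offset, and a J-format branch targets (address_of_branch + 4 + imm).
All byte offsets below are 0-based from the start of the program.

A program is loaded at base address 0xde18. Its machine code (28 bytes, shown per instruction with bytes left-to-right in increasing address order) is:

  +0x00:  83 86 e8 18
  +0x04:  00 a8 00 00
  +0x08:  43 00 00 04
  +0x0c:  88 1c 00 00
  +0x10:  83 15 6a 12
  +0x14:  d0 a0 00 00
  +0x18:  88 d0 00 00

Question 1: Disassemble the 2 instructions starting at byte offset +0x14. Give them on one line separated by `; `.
inv %r5; sub %r6, %r4

off 0x14: read d0 a0 00 00 as big → 0xd0a00000
  opcode bits[31:24]=0xd0: inv/R
  rd: (w>>21)&0x7=0x5 → %r5
off 0x18: read 88 d0 00 00 as big → 0x88d00000
  opcode bits[31:24]=0x88: sub/RR
  rd: (w>>21)&0x7=0x6 → %r6
  rs: (w>>18)&0x7=0x4 → %r4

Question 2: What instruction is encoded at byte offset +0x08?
[08] 43 00 00 04 → 0x43000004
  top 8b → 0x43 → jz [J]
  imm: (w>>0)&0xffffff=0x4 → #4

jz #4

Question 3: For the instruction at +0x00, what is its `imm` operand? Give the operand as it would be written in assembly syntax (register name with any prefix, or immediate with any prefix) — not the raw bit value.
[00] 83 86 e8 18 → 0x8386e818
  op=0x8386e818>>24=0x83 ⇒ lsli (RI)
  rd@[23:21]=0x4 ⇒ %r4
  imm@[20:0]=0x6e818 ⇒ #452632

#452632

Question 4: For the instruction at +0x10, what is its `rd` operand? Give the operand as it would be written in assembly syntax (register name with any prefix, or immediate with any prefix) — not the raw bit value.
[10] 83 15 6a 12 → 0x83156a12
  top 8b → 0x83 → lsli [RI]
  rd@[23:21]=0x0 ⇒ %r0
  imm@[20:0]=0x156a12 ⇒ #1403410

%r0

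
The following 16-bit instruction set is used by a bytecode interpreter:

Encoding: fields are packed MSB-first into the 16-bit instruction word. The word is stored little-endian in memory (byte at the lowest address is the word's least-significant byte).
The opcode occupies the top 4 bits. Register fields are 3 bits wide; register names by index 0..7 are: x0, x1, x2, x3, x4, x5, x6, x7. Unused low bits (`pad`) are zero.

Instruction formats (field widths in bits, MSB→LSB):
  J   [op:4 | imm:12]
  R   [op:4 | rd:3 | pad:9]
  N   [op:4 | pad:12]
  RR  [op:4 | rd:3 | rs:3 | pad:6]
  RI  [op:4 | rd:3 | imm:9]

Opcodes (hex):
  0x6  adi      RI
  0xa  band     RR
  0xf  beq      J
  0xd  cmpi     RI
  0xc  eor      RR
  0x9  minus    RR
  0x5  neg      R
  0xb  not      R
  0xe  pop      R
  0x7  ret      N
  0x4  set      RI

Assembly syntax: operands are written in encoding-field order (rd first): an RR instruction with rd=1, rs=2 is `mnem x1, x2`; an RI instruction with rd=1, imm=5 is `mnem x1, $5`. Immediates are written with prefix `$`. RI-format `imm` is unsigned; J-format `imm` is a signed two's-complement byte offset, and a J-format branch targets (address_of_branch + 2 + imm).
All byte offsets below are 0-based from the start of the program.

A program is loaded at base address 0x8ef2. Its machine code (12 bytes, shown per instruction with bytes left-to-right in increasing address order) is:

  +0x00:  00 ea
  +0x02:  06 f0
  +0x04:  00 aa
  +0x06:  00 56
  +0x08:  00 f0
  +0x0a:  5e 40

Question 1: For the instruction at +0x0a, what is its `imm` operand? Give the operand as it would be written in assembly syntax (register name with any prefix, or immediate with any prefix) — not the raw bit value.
@+0a  little-endian(5e 40) = 0x405e
  top 4b → 0x4 → set [RI]
  [11:9] rd=0 = x0
  [8:0] imm=94 = $94

$94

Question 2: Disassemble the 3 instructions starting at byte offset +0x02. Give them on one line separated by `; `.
+0x02: 06 f0 ⇒ word 0xf006 (little)
  op=0xf006>>12=0xf ⇒ beq (J)
  imm: (w>>0)&0xfff=0x6 → $6
+0x04: 00 aa ⇒ word 0xaa00 (little)
  op=0xaa00>>12=0xa ⇒ band (RR)
  rd: (w>>9)&0x7=0x5 → x5
  rs: (w>>6)&0x7=0x0 → x0
+0x06: 00 56 ⇒ word 0x5600 (little)
  op=0x5600>>12=0x5 ⇒ neg (R)
  rd: (w>>9)&0x7=0x3 → x3

beq $6; band x5, x0; neg x3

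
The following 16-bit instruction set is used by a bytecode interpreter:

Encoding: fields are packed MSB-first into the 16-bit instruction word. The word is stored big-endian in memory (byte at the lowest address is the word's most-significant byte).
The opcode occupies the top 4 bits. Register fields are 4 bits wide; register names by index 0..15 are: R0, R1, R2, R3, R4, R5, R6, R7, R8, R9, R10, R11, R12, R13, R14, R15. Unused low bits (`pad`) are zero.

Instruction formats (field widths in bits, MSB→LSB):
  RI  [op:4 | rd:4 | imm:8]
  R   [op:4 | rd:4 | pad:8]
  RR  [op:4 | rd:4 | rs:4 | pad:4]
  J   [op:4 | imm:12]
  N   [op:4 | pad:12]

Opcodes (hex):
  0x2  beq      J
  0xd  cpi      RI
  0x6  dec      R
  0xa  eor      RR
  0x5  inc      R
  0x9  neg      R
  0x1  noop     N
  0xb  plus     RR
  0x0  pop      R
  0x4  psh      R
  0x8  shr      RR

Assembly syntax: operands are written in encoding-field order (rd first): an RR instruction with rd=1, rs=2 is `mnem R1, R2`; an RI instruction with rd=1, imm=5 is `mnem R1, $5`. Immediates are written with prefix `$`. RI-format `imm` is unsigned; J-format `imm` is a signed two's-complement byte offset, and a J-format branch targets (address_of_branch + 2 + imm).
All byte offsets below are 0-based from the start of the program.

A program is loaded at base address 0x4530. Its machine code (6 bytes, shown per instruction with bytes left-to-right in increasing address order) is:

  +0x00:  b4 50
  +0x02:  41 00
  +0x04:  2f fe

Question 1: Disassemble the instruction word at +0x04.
beq $-2

+0x04: 2f fe ⇒ word 0x2ffe (big)
  op=0x2ffe>>12=0x2 ⇒ beq (J)
  imm@[11:0]=0xffe (s12→-2) ⇒ $-2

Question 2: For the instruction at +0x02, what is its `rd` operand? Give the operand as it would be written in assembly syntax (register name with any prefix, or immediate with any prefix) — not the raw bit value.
R1

[02] 41 00 → 0x4100
  top 4b → 0x4 → psh [R]
  rd@[11:8]=0x1 ⇒ R1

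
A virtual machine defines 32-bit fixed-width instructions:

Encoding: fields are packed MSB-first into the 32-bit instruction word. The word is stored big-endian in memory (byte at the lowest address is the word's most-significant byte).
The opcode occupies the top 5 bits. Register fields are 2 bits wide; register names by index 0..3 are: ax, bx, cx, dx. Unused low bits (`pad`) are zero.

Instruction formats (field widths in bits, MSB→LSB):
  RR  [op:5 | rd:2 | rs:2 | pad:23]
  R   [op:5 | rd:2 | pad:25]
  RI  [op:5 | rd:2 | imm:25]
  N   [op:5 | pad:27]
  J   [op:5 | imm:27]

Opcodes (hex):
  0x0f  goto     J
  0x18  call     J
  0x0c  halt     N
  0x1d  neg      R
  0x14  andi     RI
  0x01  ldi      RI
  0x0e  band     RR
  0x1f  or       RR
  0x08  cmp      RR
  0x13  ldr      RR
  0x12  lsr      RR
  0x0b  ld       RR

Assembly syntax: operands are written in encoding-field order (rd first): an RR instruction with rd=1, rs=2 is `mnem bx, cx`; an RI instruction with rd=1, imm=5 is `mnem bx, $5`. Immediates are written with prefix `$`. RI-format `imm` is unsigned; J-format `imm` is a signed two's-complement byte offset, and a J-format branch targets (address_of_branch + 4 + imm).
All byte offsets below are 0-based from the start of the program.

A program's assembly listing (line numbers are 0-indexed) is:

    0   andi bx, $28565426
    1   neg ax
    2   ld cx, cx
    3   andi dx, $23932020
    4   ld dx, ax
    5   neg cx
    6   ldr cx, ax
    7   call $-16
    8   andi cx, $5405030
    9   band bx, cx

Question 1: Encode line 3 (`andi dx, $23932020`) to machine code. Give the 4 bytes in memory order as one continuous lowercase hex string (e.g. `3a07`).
a76d2c74

L3: andi op=0x14:5|rd=3:2|imm=23932020:25 ⇒ 0xa76d2c74 ⇒ big a7 6d 2c 74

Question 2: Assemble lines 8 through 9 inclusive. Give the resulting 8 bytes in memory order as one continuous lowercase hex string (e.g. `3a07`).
a452796673000000

8. andi fields op=0x14:5|rd=2:2|imm=5405030:25 → word a4527966h → a4 52 79 66
9. band fields op=0xe:5|rd=1:2|rs=2:2|pad=0:23 → word 73000000h → 73 00 00 00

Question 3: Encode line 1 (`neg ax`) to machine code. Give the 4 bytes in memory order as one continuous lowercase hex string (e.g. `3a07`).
e8000000

L1: neg op=0x1d:5|rd=0:2|pad=0:25 ⇒ 0xe8000000 ⇒ big e8 00 00 00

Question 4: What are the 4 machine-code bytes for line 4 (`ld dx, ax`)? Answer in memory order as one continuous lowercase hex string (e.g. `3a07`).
5e000000

4. ld fields op=0xb:5|rd=3:2|rs=0:2|pad=0:23 → word 5e000000h → 5e 00 00 00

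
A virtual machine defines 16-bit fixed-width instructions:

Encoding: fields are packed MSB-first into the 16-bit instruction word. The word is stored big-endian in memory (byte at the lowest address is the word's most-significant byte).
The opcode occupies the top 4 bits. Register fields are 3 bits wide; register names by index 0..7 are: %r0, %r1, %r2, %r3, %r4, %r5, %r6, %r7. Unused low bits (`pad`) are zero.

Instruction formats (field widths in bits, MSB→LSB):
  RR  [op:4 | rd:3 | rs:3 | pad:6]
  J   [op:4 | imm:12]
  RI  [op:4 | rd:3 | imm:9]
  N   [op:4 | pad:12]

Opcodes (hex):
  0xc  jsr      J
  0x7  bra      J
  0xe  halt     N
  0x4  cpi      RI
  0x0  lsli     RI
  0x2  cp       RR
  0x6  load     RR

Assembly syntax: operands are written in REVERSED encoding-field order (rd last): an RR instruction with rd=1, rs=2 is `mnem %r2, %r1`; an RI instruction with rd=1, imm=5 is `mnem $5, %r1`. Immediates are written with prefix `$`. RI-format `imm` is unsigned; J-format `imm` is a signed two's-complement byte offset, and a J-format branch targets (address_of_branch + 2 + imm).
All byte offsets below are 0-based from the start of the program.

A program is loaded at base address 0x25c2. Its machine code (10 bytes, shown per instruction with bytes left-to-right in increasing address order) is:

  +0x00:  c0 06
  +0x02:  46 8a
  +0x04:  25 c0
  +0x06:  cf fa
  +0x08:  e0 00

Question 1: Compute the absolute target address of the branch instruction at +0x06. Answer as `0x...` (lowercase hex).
+0x06: cf fa ⇒ word 0xcffa (big)
  top 4b → 0xc → jsr [J]
  imm@[11:0]=0xffa (s12→-6) ⇒ $-6
  target = base 0x25c2 + off 0x06 + 2 + imm -6 = 0x25c4

0x25c4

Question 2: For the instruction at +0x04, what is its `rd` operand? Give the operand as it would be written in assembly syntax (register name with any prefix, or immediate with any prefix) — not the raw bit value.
off 0x04: read 25 c0 as big → 0x25c0
  opcode bits[15:12]=0x2: cp/RR
  rd@[11:9]=0x2 ⇒ %r2
  rs@[8:6]=0x7 ⇒ %r7

%r2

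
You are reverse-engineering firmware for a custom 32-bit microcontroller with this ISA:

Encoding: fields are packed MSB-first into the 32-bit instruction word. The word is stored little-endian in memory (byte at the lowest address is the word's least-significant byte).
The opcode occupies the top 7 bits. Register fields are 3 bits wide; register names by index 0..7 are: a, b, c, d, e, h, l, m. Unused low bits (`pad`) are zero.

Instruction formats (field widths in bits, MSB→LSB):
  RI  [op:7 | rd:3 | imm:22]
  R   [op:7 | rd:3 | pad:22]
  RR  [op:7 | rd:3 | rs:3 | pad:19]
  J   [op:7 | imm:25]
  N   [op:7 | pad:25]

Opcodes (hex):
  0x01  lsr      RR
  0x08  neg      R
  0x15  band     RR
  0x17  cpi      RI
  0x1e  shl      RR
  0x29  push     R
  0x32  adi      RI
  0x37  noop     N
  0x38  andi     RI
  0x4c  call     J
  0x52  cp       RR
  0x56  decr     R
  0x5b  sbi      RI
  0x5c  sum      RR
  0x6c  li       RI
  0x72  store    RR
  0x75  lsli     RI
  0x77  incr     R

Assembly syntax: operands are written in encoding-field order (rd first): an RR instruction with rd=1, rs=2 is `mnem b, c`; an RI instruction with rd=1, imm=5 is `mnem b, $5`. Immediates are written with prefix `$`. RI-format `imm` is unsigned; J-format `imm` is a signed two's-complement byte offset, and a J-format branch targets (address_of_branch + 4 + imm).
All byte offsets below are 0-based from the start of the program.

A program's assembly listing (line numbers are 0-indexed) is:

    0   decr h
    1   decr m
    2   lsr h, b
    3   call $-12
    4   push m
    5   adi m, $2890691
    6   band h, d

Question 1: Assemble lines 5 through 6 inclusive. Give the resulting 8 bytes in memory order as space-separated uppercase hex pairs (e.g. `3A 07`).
line 5 (adi): pack op=0x32:7|rd=7:3|imm=2890691:22 = 0x65ec1bc3; little→ c3 1b ec 65
line 6 (band): pack op=0x15:7|rd=5:3|rs=3:3|pad=0:19 = 0x2b580000; little→ 00 00 58 2b

C3 1B EC 65 00 00 58 2B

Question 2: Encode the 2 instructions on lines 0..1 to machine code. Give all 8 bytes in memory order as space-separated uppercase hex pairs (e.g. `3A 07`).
line 0 (decr): pack op=0x56:7|rd=5:3|pad=0:22 = 0xad400000; little→ 00 00 40 ad
line 1 (decr): pack op=0x56:7|rd=7:3|pad=0:22 = 0xadc00000; little→ 00 00 c0 ad

00 00 40 AD 00 00 C0 AD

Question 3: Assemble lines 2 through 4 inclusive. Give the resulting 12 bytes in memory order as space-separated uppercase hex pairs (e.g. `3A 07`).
00 00 48 03 F4 FF FF 99 00 00 C0 53

2. lsr fields op=0x1:7|rd=5:3|rs=1:3|pad=0:19 → word 03480000h → 00 00 48 03
3. call fields op=0x4c:7|imm=-12:25 → word 99fffff4h → f4 ff ff 99
4. push fields op=0x29:7|rd=7:3|pad=0:22 → word 53c00000h → 00 00 c0 53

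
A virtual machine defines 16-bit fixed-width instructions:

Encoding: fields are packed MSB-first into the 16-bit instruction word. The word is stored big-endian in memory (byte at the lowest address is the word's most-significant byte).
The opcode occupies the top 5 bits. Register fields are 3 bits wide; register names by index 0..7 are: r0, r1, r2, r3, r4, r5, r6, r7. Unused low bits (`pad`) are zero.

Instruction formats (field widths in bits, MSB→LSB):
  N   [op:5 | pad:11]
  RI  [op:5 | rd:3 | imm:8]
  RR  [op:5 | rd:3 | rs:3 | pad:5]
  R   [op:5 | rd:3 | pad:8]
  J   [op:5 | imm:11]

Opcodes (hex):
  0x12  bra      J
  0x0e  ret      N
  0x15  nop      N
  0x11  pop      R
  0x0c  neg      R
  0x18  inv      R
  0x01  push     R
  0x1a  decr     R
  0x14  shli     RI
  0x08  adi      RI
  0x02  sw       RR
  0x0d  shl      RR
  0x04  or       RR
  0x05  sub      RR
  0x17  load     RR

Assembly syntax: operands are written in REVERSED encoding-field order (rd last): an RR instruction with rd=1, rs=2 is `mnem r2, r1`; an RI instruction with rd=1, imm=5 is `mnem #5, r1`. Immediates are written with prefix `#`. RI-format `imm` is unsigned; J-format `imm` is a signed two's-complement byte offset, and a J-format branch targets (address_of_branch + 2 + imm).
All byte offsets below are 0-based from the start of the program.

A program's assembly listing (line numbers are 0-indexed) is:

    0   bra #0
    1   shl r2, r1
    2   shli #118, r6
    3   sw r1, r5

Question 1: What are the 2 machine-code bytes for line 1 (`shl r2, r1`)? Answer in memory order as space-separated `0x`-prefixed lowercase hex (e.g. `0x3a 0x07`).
line 1 (shl): pack op=0xd:5|rd=1:3|rs=2:3|pad=0:5 = 0x6940; big→ 69 40

0x69 0x40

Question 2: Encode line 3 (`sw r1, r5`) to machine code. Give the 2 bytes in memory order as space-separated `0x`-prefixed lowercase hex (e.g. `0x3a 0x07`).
0x15 0x20

3. sw fields op=0x2:5|rd=5:3|rs=1:3|pad=0:5 → word 1520h → 15 20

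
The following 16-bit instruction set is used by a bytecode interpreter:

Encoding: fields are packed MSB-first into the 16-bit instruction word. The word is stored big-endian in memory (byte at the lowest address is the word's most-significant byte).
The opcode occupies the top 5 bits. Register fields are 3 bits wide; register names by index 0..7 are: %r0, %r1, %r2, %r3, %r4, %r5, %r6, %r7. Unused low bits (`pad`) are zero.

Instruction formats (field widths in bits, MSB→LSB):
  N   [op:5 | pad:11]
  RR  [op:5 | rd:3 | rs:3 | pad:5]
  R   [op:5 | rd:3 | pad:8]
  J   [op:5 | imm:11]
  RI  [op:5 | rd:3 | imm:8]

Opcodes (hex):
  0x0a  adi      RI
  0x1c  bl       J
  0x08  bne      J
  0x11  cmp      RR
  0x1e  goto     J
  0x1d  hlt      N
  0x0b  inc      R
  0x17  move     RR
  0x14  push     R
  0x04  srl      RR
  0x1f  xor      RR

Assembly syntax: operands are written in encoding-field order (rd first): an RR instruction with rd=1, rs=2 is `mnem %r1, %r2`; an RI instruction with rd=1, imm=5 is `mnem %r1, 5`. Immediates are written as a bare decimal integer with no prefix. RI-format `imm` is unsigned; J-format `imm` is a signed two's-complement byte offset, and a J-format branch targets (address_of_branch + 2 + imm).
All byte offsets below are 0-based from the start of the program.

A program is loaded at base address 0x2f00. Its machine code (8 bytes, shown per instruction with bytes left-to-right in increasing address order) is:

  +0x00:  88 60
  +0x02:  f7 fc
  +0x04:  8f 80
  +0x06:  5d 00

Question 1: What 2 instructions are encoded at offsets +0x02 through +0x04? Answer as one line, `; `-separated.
goto -4; cmp %r7, %r4

off 0x02: read f7 fc as big → 0xf7fc
  opcode bits[15:11]=0x1e: goto/J
  imm: (w>>0)&0x7ff=0x7fc (s11→-4) → -4
off 0x04: read 8f 80 as big → 0x8f80
  opcode bits[15:11]=0x11: cmp/RR
  rd: (w>>8)&0x7=0x7 → %r7
  rs: (w>>5)&0x7=0x4 → %r4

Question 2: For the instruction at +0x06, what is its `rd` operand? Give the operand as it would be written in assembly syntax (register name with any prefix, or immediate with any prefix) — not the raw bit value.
%r5

@+06  big-endian(5d 00) = 0x5d00
  opcode bits[15:11]=0xb: inc/R
  rd@[10:8]=0x5 ⇒ %r5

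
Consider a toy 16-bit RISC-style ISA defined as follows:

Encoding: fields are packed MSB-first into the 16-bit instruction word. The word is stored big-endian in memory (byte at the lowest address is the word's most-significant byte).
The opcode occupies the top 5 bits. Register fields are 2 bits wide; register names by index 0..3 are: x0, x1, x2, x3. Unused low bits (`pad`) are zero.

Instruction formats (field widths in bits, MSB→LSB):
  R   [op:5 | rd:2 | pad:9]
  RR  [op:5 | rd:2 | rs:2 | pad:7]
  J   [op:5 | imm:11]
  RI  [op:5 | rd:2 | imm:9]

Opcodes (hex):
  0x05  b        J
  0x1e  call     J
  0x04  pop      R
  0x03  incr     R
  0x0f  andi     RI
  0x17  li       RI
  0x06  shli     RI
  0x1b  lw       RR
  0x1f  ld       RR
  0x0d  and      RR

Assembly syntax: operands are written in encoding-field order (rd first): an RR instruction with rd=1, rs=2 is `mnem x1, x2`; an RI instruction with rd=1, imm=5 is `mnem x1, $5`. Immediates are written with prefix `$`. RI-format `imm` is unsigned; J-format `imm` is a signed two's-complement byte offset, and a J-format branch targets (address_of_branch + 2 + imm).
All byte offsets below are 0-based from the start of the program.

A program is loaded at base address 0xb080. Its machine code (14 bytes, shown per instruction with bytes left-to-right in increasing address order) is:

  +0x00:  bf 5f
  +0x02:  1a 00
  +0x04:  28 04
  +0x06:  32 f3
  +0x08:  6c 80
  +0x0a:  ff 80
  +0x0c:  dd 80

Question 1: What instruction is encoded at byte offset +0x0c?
@+0c  big-endian(dd 80) = 0xdd80
  top 5b → 0x1b → lw [RR]
  [10:9] rd=2 = x2
  [8:7] rs=3 = x3

lw x2, x3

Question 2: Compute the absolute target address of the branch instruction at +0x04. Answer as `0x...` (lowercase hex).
0xb08a

off 0x04: read 28 04 as big → 0x2804
  opcode bits[15:11]=0x5: b/J
  imm: (w>>0)&0x7ff=0x4 → $4
  target = base 0xb080 + off 0x04 + 2 + imm 4 = 0xb08a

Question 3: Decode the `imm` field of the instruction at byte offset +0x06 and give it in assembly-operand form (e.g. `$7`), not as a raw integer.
off 0x06: read 32 f3 as big → 0x32f3
  op=0x32f3>>11=0x6 ⇒ shli (RI)
  rd: (w>>9)&0x3=0x1 → x1
  imm: (w>>0)&0x1ff=0xf3 → $243

$243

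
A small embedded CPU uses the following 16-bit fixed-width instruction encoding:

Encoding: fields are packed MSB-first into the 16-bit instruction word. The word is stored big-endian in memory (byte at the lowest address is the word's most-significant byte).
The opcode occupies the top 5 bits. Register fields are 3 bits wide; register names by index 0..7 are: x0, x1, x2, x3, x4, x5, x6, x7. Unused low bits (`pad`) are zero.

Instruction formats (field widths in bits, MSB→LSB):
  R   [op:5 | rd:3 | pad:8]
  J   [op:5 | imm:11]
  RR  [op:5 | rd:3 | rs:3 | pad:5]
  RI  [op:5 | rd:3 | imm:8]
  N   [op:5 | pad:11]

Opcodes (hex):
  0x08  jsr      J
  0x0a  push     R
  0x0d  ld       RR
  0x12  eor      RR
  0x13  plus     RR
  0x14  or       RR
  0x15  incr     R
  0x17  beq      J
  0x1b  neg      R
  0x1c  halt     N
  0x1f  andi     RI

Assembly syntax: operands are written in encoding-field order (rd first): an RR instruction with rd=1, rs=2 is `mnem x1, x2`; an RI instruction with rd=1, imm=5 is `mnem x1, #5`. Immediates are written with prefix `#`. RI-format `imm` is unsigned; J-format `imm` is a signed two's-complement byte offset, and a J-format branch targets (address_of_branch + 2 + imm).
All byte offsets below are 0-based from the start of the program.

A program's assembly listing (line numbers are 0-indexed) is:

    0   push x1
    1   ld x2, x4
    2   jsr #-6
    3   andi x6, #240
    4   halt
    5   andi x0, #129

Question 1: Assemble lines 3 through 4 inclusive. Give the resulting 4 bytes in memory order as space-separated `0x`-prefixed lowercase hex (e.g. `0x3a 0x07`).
L3: andi op=0x1f:5|rd=6:3|imm=240:8 ⇒ 0xfef0 ⇒ big fe f0
L4: halt op=0x1c:5|pad=0:11 ⇒ 0xe000 ⇒ big e0 00

0xfe 0xf0 0xe0 0x00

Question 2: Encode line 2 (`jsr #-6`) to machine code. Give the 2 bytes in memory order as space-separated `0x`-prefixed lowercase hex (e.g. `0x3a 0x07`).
0x47 0xfa

L2: jsr op=0x8:5|imm=-6:11 ⇒ 0x47fa ⇒ big 47 fa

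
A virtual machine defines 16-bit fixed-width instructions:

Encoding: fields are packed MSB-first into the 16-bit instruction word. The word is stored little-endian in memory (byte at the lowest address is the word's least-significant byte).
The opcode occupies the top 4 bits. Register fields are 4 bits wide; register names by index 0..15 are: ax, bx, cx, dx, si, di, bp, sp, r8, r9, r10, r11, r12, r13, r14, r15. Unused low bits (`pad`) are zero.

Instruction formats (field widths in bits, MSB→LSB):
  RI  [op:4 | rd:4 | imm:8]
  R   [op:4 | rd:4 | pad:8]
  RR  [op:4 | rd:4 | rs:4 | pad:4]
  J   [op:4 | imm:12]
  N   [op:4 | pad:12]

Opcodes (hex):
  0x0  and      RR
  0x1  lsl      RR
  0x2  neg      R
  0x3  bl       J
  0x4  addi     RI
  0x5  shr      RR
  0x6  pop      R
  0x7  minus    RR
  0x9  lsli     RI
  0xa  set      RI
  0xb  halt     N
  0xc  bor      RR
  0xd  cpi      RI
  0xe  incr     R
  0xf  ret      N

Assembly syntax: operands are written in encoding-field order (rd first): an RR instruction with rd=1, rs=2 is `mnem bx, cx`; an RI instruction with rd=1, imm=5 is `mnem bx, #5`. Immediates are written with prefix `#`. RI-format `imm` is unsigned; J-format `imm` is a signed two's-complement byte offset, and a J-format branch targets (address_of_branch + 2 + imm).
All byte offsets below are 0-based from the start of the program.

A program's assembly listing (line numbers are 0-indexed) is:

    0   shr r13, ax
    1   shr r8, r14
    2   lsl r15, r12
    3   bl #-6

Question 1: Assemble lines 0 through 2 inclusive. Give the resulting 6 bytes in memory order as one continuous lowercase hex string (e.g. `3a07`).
005de058c01f

line 0 (shr): pack op=0x5:4|rd=13:4|rs=0:4|pad=0:4 = 0x5d00; little→ 00 5d
line 1 (shr): pack op=0x5:4|rd=8:4|rs=14:4|pad=0:4 = 0x58e0; little→ e0 58
line 2 (lsl): pack op=0x1:4|rd=15:4|rs=12:4|pad=0:4 = 0x1fc0; little→ c0 1f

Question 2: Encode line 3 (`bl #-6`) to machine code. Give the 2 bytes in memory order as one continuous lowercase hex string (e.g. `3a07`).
fa3f

L3: bl op=0x3:4|imm=-6:12 ⇒ 0x3ffa ⇒ little fa 3f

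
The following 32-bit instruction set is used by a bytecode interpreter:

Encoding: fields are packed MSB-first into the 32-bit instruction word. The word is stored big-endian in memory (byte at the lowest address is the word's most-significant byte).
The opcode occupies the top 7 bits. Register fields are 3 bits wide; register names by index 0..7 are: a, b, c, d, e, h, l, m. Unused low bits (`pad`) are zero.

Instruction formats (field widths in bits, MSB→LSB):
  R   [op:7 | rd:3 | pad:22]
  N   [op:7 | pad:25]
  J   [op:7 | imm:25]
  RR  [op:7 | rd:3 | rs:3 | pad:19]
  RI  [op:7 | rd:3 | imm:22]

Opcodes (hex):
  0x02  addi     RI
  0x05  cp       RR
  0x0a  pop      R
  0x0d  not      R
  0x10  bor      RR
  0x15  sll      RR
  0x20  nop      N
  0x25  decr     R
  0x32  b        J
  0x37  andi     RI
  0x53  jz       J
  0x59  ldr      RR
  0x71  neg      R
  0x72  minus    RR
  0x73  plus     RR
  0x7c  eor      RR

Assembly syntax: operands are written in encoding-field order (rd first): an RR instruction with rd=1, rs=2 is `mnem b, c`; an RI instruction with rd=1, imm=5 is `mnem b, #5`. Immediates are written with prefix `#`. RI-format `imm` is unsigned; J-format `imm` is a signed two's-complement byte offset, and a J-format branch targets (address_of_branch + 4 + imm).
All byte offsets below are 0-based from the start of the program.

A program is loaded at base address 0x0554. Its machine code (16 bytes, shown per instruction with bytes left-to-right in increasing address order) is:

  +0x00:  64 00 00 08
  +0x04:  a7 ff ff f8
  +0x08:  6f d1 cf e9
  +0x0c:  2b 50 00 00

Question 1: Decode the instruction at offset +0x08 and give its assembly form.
andi m, #1167337

@+08  big-endian(6f d1 cf e9) = 0x6fd1cfe9
  op=0x6fd1cfe9>>25=0x37 ⇒ andi (RI)
  [24:22] rd=7 = m
  [21:0] imm=1167337 = #1167337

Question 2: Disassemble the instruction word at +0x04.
+0x04: a7 ff ff f8 ⇒ word 0xa7fffff8 (big)
  top 7b → 0x53 → jz [J]
  imm: (w>>0)&0x1ffffff=0x1fffff8 (s25→-8) → #-8

jz #-8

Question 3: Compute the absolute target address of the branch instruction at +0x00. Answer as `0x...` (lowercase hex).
@+00  big-endian(64 00 00 08) = 0x64000008
  top 7b → 0x32 → b [J]
  imm: (w>>0)&0x1ffffff=0x8 → #8
  target = base 0x0554 + off 0x00 + 4 + imm 8 = 0x0560

0x0560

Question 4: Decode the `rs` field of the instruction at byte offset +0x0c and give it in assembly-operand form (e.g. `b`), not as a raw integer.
c

@+0c  big-endian(2b 50 00 00) = 0x2b500000
  top 7b → 0x15 → sll [RR]
  rd@[24:22]=0x5 ⇒ h
  rs@[21:19]=0x2 ⇒ c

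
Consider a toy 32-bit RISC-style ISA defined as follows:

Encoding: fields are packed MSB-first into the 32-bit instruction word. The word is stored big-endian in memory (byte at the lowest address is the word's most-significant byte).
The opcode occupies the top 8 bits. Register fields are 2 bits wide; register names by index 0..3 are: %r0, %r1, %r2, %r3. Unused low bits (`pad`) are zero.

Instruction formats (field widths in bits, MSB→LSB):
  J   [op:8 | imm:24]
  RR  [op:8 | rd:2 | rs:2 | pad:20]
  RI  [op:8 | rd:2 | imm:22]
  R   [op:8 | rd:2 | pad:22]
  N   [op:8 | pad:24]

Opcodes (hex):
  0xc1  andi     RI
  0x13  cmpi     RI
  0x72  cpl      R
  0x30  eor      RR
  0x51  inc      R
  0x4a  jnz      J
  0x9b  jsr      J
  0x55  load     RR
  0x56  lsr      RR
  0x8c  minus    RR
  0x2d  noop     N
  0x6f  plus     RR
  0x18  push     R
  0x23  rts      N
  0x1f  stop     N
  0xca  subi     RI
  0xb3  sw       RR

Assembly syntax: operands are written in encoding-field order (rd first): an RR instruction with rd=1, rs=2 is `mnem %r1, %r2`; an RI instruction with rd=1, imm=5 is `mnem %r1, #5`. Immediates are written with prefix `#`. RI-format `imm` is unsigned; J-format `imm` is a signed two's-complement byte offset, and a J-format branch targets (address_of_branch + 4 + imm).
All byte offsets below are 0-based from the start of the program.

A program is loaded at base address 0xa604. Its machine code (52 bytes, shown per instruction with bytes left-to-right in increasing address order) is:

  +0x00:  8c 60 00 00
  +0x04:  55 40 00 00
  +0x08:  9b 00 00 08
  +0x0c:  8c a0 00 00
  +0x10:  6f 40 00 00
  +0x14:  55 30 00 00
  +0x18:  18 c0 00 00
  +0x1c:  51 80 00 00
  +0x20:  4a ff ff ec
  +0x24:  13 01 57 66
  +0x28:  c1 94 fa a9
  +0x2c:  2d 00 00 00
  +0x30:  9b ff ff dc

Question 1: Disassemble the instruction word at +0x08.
jsr #8

[08] 9b 00 00 08 → 0x9b000008
  op=0x9b000008>>24=0x9b ⇒ jsr (J)
  imm@[23:0]=0x8 ⇒ #8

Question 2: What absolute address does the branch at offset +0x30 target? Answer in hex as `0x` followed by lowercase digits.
@+30  big-endian(9b ff ff dc) = 0x9bffffdc
  op=0x9bffffdc>>24=0x9b ⇒ jsr (J)
  imm@[23:0]=0xffffdc (s24→-36) ⇒ #-36
  target = base 0xa604 + off 0x30 + 4 + imm -36 = 0xa614

0xa614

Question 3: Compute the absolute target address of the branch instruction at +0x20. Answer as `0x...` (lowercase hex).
0xa614

[20] 4a ff ff ec → 0x4affffec
  top 8b → 0x4a → jnz [J]
  imm: (w>>0)&0xffffff=0xffffec (s24→-20) → #-20
  target = base 0xa604 + off 0x20 + 4 + imm -20 = 0xa614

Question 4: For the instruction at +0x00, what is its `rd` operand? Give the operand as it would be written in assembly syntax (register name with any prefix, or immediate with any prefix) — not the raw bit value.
+0x00: 8c 60 00 00 ⇒ word 0x8c600000 (big)
  op=0x8c600000>>24=0x8c ⇒ minus (RR)
  rd: (w>>22)&0x3=0x1 → %r1
  rs: (w>>20)&0x3=0x2 → %r2

%r1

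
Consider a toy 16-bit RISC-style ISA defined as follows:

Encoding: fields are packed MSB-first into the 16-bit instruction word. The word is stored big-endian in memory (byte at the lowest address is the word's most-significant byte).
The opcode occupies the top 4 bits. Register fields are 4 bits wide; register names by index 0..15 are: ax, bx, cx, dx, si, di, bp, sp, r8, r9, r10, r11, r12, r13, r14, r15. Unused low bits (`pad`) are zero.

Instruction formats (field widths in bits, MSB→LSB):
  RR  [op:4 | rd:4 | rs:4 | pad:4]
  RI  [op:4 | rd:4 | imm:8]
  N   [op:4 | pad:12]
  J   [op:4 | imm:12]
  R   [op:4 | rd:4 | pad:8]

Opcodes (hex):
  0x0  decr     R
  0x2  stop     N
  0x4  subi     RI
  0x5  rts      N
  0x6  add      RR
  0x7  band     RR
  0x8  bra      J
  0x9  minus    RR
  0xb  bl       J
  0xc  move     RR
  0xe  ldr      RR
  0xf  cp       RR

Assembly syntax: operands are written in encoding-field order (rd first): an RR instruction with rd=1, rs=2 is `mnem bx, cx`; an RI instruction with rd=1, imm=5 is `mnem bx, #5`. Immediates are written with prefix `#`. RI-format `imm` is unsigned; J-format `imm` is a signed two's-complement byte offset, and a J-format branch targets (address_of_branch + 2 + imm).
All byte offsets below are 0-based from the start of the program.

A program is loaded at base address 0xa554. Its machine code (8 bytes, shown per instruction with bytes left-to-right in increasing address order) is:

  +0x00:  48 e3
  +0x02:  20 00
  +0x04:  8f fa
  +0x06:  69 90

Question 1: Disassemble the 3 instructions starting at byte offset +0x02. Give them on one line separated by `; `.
+0x02: 20 00 ⇒ word 0x2000 (big)
  opcode bits[15:12]=0x2: stop/N
+0x04: 8f fa ⇒ word 0x8ffa (big)
  opcode bits[15:12]=0x8: bra/J
  [11:0] imm=4090 (s12→-6) = #-6
+0x06: 69 90 ⇒ word 0x6990 (big)
  opcode bits[15:12]=0x6: add/RR
  [11:8] rd=9 = r9
  [7:4] rs=9 = r9

stop; bra #-6; add r9, r9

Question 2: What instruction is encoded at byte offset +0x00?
off 0x00: read 48 e3 as big → 0x48e3
  opcode bits[15:12]=0x4: subi/RI
  [11:8] rd=8 = r8
  [7:0] imm=227 = #227

subi r8, #227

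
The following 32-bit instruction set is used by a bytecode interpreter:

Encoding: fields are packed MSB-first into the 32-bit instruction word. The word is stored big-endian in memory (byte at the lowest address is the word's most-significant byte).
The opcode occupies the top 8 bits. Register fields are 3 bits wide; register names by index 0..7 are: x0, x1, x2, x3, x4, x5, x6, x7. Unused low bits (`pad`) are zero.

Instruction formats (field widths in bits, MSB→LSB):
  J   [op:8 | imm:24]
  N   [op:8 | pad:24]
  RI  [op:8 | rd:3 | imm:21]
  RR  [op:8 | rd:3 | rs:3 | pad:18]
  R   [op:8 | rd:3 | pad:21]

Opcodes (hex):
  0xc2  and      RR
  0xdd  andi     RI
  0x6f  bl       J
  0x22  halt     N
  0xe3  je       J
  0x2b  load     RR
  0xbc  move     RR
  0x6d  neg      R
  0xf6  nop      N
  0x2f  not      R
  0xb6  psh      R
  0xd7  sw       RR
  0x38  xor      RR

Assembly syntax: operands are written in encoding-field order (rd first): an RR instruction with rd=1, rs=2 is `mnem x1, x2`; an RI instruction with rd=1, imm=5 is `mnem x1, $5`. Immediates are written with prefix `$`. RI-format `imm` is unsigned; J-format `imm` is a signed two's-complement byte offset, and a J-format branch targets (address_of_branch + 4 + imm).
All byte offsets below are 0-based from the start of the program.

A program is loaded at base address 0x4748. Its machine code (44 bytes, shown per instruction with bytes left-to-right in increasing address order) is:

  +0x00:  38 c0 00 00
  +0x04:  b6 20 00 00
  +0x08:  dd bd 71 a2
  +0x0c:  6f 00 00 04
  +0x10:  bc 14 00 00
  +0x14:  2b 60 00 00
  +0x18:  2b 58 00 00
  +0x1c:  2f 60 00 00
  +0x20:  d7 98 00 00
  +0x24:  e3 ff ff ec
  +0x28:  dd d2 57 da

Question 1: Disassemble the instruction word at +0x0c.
bl $4

@+0c  big-endian(6f 00 00 04) = 0x6f000004
  top 8b → 0x6f → bl [J]
  [23:0] imm=4 = $4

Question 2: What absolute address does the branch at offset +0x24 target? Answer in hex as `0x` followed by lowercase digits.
[24] e3 ff ff ec → 0xe3ffffec
  op=0xe3ffffec>>24=0xe3 ⇒ je (J)
  imm@[23:0]=0xffffec (s24→-20) ⇒ $-20
  target = base 0x4748 + off 0x24 + 4 + imm -20 = 0x475c

0x475c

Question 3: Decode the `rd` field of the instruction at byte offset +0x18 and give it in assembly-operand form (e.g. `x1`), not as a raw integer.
[18] 2b 58 00 00 → 0x2b580000
  top 8b → 0x2b → load [RR]
  rd: (w>>21)&0x7=0x2 → x2
  rs: (w>>18)&0x7=0x6 → x6

x2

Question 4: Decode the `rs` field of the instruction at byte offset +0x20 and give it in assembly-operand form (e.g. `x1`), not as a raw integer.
x6

off 0x20: read d7 98 00 00 as big → 0xd7980000
  top 8b → 0xd7 → sw [RR]
  [23:21] rd=4 = x4
  [20:18] rs=6 = x6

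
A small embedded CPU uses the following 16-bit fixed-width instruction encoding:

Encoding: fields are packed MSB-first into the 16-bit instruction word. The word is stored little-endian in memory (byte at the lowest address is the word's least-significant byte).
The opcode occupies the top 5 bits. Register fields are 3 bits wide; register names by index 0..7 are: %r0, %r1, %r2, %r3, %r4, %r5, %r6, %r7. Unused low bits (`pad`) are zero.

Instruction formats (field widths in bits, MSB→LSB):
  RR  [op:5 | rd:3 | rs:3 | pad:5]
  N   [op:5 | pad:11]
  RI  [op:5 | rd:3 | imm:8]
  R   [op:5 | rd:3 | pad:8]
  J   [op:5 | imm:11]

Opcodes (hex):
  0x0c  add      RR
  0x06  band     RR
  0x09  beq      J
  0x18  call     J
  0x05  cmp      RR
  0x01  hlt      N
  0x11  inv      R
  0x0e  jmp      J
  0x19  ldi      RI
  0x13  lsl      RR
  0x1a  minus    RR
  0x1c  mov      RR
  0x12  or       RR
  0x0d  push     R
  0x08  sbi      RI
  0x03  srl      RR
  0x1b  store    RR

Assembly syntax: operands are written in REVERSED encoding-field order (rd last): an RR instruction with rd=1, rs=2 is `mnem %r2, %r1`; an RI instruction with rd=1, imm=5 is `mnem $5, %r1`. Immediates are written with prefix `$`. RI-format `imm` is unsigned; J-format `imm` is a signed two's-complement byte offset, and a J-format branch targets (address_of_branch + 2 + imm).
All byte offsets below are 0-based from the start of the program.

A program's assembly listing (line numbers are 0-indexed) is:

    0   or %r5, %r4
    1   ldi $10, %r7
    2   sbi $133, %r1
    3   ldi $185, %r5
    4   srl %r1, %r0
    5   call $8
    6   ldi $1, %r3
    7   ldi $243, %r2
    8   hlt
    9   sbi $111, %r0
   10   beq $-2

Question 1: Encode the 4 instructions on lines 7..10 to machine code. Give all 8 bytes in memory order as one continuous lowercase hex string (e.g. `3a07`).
f3ca00086f40fe4f

line 7 (ldi): pack op=0x19:5|rd=2:3|imm=243:8 = 0xcaf3; little→ f3 ca
line 8 (hlt): pack op=0x1:5|pad=0:11 = 0x0800; little→ 00 08
line 9 (sbi): pack op=0x8:5|rd=0:3|imm=111:8 = 0x406f; little→ 6f 40
line 10 (beq): pack op=0x9:5|imm=-2:11 = 0x4ffe; little→ fe 4f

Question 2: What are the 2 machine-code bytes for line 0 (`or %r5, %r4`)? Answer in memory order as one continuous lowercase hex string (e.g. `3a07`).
a094

L0: or op=0x12:5|rd=4:3|rs=5:3|pad=0:5 ⇒ 0x94a0 ⇒ little a0 94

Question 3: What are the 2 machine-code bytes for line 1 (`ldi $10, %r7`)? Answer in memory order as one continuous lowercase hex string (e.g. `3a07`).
1. ldi fields op=0x19:5|rd=7:3|imm=10:8 → word cf0ah → 0a cf

0acf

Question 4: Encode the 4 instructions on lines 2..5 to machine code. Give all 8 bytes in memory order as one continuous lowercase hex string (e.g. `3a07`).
line 2 (sbi): pack op=0x8:5|rd=1:3|imm=133:8 = 0x4185; little→ 85 41
line 3 (ldi): pack op=0x19:5|rd=5:3|imm=185:8 = 0xcdb9; little→ b9 cd
line 4 (srl): pack op=0x3:5|rd=0:3|rs=1:3|pad=0:5 = 0x1820; little→ 20 18
line 5 (call): pack op=0x18:5|imm=8:11 = 0xc008; little→ 08 c0

8541b9cd201808c0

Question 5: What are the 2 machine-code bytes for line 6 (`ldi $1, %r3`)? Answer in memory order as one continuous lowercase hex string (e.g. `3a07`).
01cb

L6: ldi op=0x19:5|rd=3:3|imm=1:8 ⇒ 0xcb01 ⇒ little 01 cb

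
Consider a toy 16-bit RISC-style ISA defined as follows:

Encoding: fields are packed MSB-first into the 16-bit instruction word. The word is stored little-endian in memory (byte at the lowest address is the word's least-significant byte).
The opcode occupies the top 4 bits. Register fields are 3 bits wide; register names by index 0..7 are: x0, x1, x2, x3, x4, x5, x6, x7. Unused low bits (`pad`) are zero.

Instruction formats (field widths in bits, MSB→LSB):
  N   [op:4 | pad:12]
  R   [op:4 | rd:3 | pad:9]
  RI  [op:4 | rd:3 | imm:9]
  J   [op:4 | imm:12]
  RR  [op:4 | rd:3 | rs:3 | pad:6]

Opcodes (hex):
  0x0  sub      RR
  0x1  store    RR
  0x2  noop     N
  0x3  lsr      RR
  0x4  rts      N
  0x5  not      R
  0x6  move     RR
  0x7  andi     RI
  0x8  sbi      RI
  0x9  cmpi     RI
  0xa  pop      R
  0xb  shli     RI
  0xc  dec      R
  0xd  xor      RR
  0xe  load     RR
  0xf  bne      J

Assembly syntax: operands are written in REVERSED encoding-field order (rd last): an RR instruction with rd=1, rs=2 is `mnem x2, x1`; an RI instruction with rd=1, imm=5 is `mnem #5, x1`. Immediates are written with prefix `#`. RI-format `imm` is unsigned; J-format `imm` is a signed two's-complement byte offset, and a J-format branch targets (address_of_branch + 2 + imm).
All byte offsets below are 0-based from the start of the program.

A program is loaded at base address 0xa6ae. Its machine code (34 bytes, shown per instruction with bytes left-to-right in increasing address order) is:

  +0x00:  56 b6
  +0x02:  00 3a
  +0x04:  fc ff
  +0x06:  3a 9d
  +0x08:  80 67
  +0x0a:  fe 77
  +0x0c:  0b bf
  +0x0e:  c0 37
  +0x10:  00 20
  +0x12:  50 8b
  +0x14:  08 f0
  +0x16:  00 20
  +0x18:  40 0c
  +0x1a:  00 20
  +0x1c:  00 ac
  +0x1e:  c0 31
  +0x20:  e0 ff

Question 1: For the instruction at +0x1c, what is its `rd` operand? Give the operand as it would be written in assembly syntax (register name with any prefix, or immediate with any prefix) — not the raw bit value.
[1c] 00 ac → 0xac00
  top 4b → 0xa → pop [R]
  rd: (w>>9)&0x7=0x6 → x6

x6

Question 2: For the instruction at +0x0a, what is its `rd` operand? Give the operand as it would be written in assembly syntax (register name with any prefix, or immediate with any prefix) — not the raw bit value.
x3

@+0a  little-endian(fe 77) = 0x77fe
  op=0x77fe>>12=0x7 ⇒ andi (RI)
  [11:9] rd=3 = x3
  [8:0] imm=510 = #510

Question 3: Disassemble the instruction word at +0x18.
@+18  little-endian(40 0c) = 0x0c40
  op=0x0c40>>12=0x0 ⇒ sub (RR)
  rd@[11:9]=0x6 ⇒ x6
  rs@[8:6]=0x1 ⇒ x1

sub x1, x6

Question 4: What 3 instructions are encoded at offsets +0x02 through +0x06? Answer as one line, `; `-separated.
+0x02: 00 3a ⇒ word 0x3a00 (little)
  op=0x3a00>>12=0x3 ⇒ lsr (RR)
  rd@[11:9]=0x5 ⇒ x5
  rs@[8:6]=0x0 ⇒ x0
+0x04: fc ff ⇒ word 0xfffc (little)
  op=0xfffc>>12=0xf ⇒ bne (J)
  imm@[11:0]=0xffc (s12→-4) ⇒ #-4
+0x06: 3a 9d ⇒ word 0x9d3a (little)
  op=0x9d3a>>12=0x9 ⇒ cmpi (RI)
  rd@[11:9]=0x6 ⇒ x6
  imm@[8:0]=0x13a ⇒ #314

lsr x0, x5; bne #-4; cmpi #314, x6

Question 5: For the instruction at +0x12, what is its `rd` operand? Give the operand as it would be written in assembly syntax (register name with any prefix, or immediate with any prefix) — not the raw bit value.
x5

[12] 50 8b → 0x8b50
  op=0x8b50>>12=0x8 ⇒ sbi (RI)
  [11:9] rd=5 = x5
  [8:0] imm=336 = #336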